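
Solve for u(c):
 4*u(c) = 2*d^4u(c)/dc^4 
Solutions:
 u(c) = C1*exp(-2^(1/4)*c) + C2*exp(2^(1/4)*c) + C3*sin(2^(1/4)*c) + C4*cos(2^(1/4)*c)


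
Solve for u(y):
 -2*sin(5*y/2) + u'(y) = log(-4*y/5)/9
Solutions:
 u(y) = C1 + y*log(-y)/9 - y*log(5)/9 - y/9 + 2*y*log(2)/9 - 4*cos(5*y/2)/5


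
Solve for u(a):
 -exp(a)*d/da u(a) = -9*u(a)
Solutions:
 u(a) = C1*exp(-9*exp(-a))


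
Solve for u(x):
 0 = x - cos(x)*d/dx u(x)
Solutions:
 u(x) = C1 + Integral(x/cos(x), x)


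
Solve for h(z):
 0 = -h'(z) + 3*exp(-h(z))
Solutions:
 h(z) = log(C1 + 3*z)


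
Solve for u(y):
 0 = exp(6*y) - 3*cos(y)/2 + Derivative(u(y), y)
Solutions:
 u(y) = C1 - exp(6*y)/6 + 3*sin(y)/2


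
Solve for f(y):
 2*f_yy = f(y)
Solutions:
 f(y) = C1*exp(-sqrt(2)*y/2) + C2*exp(sqrt(2)*y/2)


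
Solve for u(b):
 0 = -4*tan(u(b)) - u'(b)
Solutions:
 u(b) = pi - asin(C1*exp(-4*b))
 u(b) = asin(C1*exp(-4*b))


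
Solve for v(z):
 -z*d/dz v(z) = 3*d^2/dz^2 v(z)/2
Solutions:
 v(z) = C1 + C2*erf(sqrt(3)*z/3)


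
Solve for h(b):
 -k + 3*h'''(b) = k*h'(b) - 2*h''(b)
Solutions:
 h(b) = C1 + C2*exp(b*(sqrt(3*k + 1) - 1)/3) + C3*exp(-b*(sqrt(3*k + 1) + 1)/3) - b


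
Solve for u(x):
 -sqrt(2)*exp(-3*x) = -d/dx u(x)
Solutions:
 u(x) = C1 - sqrt(2)*exp(-3*x)/3


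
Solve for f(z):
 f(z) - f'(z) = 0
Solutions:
 f(z) = C1*exp(z)


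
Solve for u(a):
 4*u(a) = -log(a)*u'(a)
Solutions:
 u(a) = C1*exp(-4*li(a))


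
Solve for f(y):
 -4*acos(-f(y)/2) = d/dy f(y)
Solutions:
 Integral(1/acos(-_y/2), (_y, f(y))) = C1 - 4*y


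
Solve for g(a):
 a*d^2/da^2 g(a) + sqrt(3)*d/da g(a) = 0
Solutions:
 g(a) = C1 + C2*a^(1 - sqrt(3))


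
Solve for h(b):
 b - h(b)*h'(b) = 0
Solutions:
 h(b) = -sqrt(C1 + b^2)
 h(b) = sqrt(C1 + b^2)


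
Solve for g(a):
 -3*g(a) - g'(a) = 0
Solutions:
 g(a) = C1*exp(-3*a)


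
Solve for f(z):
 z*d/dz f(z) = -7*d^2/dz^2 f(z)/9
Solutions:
 f(z) = C1 + C2*erf(3*sqrt(14)*z/14)


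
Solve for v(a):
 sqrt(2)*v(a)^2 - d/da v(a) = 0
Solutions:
 v(a) = -1/(C1 + sqrt(2)*a)


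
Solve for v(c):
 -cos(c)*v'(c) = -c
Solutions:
 v(c) = C1 + Integral(c/cos(c), c)


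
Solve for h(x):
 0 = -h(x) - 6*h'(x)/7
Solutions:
 h(x) = C1*exp(-7*x/6)


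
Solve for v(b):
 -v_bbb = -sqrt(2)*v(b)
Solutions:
 v(b) = C3*exp(2^(1/6)*b) + (C1*sin(2^(1/6)*sqrt(3)*b/2) + C2*cos(2^(1/6)*sqrt(3)*b/2))*exp(-2^(1/6)*b/2)


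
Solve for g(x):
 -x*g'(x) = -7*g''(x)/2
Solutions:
 g(x) = C1 + C2*erfi(sqrt(7)*x/7)


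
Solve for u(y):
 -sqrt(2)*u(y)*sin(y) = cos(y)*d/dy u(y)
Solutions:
 u(y) = C1*cos(y)^(sqrt(2))


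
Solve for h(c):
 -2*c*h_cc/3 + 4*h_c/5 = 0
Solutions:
 h(c) = C1 + C2*c^(11/5)


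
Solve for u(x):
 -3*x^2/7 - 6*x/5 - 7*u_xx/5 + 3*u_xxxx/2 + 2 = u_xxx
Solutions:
 u(x) = C1 + C2*x + C3*exp(x*(5 - sqrt(235))/15) + C4*exp(x*(5 + sqrt(235))/15) - 5*x^4/196 - 24*x^3/343 + 2575*x^2/4802


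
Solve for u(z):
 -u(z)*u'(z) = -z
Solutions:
 u(z) = -sqrt(C1 + z^2)
 u(z) = sqrt(C1 + z^2)


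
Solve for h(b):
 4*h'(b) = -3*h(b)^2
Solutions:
 h(b) = 4/(C1 + 3*b)


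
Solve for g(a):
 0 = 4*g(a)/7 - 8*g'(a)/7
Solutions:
 g(a) = C1*exp(a/2)


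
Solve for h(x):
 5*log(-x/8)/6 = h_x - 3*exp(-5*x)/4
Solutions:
 h(x) = C1 + 5*x*log(-x)/6 + 5*x*(-3*log(2) - 1)/6 - 3*exp(-5*x)/20


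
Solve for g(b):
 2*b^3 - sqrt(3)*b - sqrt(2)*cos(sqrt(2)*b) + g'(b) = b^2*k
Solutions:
 g(b) = C1 - b^4/2 + b^3*k/3 + sqrt(3)*b^2/2 + sin(sqrt(2)*b)


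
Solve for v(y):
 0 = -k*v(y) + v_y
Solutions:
 v(y) = C1*exp(k*y)


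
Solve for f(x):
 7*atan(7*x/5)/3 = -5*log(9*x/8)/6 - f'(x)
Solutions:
 f(x) = C1 - 5*x*log(x)/6 - 7*x*atan(7*x/5)/3 - 5*x*log(3)/3 + 5*x/6 + 5*x*log(2)/2 + 5*log(49*x^2 + 25)/6


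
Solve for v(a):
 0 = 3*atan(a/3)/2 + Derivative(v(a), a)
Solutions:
 v(a) = C1 - 3*a*atan(a/3)/2 + 9*log(a^2 + 9)/4


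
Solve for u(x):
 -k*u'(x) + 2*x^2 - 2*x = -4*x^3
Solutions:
 u(x) = C1 + x^4/k + 2*x^3/(3*k) - x^2/k


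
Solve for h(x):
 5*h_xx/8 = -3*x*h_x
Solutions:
 h(x) = C1 + C2*erf(2*sqrt(15)*x/5)


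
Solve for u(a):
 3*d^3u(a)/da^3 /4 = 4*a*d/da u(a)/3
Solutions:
 u(a) = C1 + Integral(C2*airyai(2*6^(1/3)*a/3) + C3*airybi(2*6^(1/3)*a/3), a)


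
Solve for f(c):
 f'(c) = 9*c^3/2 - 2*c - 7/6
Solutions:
 f(c) = C1 + 9*c^4/8 - c^2 - 7*c/6


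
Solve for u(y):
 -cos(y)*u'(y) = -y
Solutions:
 u(y) = C1 + Integral(y/cos(y), y)


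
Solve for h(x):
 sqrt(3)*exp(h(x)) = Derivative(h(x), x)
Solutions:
 h(x) = log(-1/(C1 + sqrt(3)*x))


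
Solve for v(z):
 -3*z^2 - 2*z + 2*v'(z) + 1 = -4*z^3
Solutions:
 v(z) = C1 - z^4/2 + z^3/2 + z^2/2 - z/2


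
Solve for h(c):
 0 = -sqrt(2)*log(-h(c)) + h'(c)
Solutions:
 -li(-h(c)) = C1 + sqrt(2)*c


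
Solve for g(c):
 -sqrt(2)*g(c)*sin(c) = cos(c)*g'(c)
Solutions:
 g(c) = C1*cos(c)^(sqrt(2))


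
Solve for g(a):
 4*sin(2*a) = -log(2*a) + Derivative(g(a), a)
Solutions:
 g(a) = C1 + a*log(a) - a + a*log(2) - 2*cos(2*a)


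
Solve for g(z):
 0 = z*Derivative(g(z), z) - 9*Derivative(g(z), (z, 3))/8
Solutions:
 g(z) = C1 + Integral(C2*airyai(2*3^(1/3)*z/3) + C3*airybi(2*3^(1/3)*z/3), z)


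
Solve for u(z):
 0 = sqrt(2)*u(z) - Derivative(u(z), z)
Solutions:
 u(z) = C1*exp(sqrt(2)*z)


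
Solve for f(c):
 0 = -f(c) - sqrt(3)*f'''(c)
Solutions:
 f(c) = C3*exp(-3^(5/6)*c/3) + (C1*sin(3^(1/3)*c/2) + C2*cos(3^(1/3)*c/2))*exp(3^(5/6)*c/6)


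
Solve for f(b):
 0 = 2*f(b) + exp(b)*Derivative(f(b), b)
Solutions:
 f(b) = C1*exp(2*exp(-b))


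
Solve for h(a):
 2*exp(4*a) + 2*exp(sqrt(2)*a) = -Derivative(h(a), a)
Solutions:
 h(a) = C1 - exp(4*a)/2 - sqrt(2)*exp(sqrt(2)*a)


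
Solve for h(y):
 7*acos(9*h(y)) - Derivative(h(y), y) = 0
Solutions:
 Integral(1/acos(9*_y), (_y, h(y))) = C1 + 7*y


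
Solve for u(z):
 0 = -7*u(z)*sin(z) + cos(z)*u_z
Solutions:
 u(z) = C1/cos(z)^7


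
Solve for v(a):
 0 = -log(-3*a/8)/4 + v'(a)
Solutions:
 v(a) = C1 + a*log(-a)/4 + a*(-3*log(2) - 1 + log(3))/4


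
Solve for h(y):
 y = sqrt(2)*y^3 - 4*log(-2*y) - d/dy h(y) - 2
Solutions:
 h(y) = C1 + sqrt(2)*y^4/4 - y^2/2 - 4*y*log(-y) + 2*y*(1 - 2*log(2))


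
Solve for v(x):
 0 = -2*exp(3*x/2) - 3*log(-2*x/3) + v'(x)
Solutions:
 v(x) = C1 + 3*x*log(-x) + 3*x*(-log(3) - 1 + log(2)) + 4*exp(3*x/2)/3


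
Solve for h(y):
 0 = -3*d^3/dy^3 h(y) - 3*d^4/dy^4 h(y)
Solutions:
 h(y) = C1 + C2*y + C3*y^2 + C4*exp(-y)


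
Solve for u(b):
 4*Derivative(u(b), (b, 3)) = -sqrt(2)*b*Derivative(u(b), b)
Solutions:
 u(b) = C1 + Integral(C2*airyai(-sqrt(2)*b/2) + C3*airybi(-sqrt(2)*b/2), b)


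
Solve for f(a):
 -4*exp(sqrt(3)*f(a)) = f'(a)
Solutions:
 f(a) = sqrt(3)*(2*log(1/(C1 + 4*a)) - log(3))/6


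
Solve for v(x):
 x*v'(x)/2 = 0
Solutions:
 v(x) = C1


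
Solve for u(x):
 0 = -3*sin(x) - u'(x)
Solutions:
 u(x) = C1 + 3*cos(x)


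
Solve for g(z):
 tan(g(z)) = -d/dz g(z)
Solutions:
 g(z) = pi - asin(C1*exp(-z))
 g(z) = asin(C1*exp(-z))


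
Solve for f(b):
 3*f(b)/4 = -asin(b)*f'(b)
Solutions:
 f(b) = C1*exp(-3*Integral(1/asin(b), b)/4)


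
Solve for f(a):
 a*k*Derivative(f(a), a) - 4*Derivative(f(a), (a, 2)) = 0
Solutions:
 f(a) = Piecewise((-sqrt(2)*sqrt(pi)*C1*erf(sqrt(2)*a*sqrt(-k)/4)/sqrt(-k) - C2, (k > 0) | (k < 0)), (-C1*a - C2, True))


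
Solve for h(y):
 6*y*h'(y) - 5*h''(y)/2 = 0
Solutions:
 h(y) = C1 + C2*erfi(sqrt(30)*y/5)


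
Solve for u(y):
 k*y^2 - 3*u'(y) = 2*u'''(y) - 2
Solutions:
 u(y) = C1 + C2*sin(sqrt(6)*y/2) + C3*cos(sqrt(6)*y/2) + k*y^3/9 - 4*k*y/9 + 2*y/3


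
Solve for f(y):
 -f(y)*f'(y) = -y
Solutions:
 f(y) = -sqrt(C1 + y^2)
 f(y) = sqrt(C1 + y^2)


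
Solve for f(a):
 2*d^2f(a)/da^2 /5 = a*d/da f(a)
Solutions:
 f(a) = C1 + C2*erfi(sqrt(5)*a/2)


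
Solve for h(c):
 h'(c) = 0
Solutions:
 h(c) = C1


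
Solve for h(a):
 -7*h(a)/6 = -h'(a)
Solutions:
 h(a) = C1*exp(7*a/6)


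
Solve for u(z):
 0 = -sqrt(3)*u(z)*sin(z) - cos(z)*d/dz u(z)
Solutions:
 u(z) = C1*cos(z)^(sqrt(3))


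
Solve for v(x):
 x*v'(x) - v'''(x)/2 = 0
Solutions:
 v(x) = C1 + Integral(C2*airyai(2^(1/3)*x) + C3*airybi(2^(1/3)*x), x)


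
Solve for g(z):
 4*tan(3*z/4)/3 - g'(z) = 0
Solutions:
 g(z) = C1 - 16*log(cos(3*z/4))/9


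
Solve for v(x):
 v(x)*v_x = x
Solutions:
 v(x) = -sqrt(C1 + x^2)
 v(x) = sqrt(C1 + x^2)


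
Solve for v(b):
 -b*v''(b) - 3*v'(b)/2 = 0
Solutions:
 v(b) = C1 + C2/sqrt(b)


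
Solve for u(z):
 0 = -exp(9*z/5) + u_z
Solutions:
 u(z) = C1 + 5*exp(9*z/5)/9


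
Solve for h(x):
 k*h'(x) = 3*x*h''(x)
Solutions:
 h(x) = C1 + x^(re(k)/3 + 1)*(C2*sin(log(x)*Abs(im(k))/3) + C3*cos(log(x)*im(k)/3))


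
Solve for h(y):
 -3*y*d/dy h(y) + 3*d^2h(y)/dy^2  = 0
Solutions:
 h(y) = C1 + C2*erfi(sqrt(2)*y/2)


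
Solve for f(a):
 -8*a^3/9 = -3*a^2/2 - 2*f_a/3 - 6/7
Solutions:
 f(a) = C1 + a^4/3 - 3*a^3/4 - 9*a/7


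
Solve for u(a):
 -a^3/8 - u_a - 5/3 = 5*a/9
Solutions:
 u(a) = C1 - a^4/32 - 5*a^2/18 - 5*a/3


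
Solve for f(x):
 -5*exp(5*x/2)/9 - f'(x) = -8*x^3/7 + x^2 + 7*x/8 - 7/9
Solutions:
 f(x) = C1 + 2*x^4/7 - x^3/3 - 7*x^2/16 + 7*x/9 - 2*exp(5*x/2)/9


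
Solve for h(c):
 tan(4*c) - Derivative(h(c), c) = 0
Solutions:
 h(c) = C1 - log(cos(4*c))/4


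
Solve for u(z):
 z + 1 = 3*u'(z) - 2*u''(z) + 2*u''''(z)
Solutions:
 u(z) = C1 + C2*exp(6^(1/3)*z*(2*6^(1/3)/(sqrt(681) + 27)^(1/3) + (sqrt(681) + 27)^(1/3))/12)*sin(2^(1/3)*3^(1/6)*z*(-3^(2/3)*(sqrt(681) + 27)^(1/3) + 6*2^(1/3)/(sqrt(681) + 27)^(1/3))/12) + C3*exp(6^(1/3)*z*(2*6^(1/3)/(sqrt(681) + 27)^(1/3) + (sqrt(681) + 27)^(1/3))/12)*cos(2^(1/3)*3^(1/6)*z*(-3^(2/3)*(sqrt(681) + 27)^(1/3) + 6*2^(1/3)/(sqrt(681) + 27)^(1/3))/12) + C4*exp(-6^(1/3)*z*(2*6^(1/3)/(sqrt(681) + 27)^(1/3) + (sqrt(681) + 27)^(1/3))/6) + z^2/6 + 5*z/9


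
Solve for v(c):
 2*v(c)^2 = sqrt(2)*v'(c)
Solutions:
 v(c) = -1/(C1 + sqrt(2)*c)


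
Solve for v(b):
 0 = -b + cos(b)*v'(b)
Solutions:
 v(b) = C1 + Integral(b/cos(b), b)


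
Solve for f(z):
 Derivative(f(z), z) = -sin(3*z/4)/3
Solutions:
 f(z) = C1 + 4*cos(3*z/4)/9


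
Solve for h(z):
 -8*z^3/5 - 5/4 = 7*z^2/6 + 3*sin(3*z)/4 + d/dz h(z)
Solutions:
 h(z) = C1 - 2*z^4/5 - 7*z^3/18 - 5*z/4 + cos(3*z)/4


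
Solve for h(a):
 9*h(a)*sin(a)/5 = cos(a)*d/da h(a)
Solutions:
 h(a) = C1/cos(a)^(9/5)


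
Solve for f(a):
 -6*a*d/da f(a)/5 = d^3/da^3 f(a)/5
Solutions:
 f(a) = C1 + Integral(C2*airyai(-6^(1/3)*a) + C3*airybi(-6^(1/3)*a), a)


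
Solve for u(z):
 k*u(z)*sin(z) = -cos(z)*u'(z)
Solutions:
 u(z) = C1*exp(k*log(cos(z)))


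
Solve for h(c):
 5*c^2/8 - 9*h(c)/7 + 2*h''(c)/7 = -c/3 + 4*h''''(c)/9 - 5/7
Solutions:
 h(c) = 35*c^2/72 + 7*c/27 + (C1*sin(3*sqrt(2)*7^(3/4)*c*sin(atan(3*sqrt(3))/2)/14) + C2*cos(3*sqrt(2)*7^(3/4)*c*sin(atan(3*sqrt(3))/2)/14))*exp(-3*sqrt(2)*7^(3/4)*c*cos(atan(3*sqrt(3))/2)/14) + (C3*sin(3*sqrt(2)*7^(3/4)*c*sin(atan(3*sqrt(3))/2)/14) + C4*cos(3*sqrt(2)*7^(3/4)*c*sin(atan(3*sqrt(3))/2)/14))*exp(3*sqrt(2)*7^(3/4)*c*cos(atan(3*sqrt(3))/2)/14) + 125/162


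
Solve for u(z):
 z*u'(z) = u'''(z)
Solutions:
 u(z) = C1 + Integral(C2*airyai(z) + C3*airybi(z), z)


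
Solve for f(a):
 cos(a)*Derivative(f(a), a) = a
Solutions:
 f(a) = C1 + Integral(a/cos(a), a)


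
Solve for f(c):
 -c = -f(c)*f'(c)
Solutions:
 f(c) = -sqrt(C1 + c^2)
 f(c) = sqrt(C1 + c^2)


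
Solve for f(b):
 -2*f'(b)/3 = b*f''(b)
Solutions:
 f(b) = C1 + C2*b^(1/3)


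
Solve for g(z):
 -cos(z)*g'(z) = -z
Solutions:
 g(z) = C1 + Integral(z/cos(z), z)


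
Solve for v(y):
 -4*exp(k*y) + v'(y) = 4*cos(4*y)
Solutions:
 v(y) = C1 + sin(4*y) + 4*exp(k*y)/k


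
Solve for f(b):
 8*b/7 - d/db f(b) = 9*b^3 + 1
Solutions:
 f(b) = C1 - 9*b^4/4 + 4*b^2/7 - b


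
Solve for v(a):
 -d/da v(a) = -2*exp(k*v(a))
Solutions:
 v(a) = Piecewise((log(-1/(C1*k + 2*a*k))/k, Ne(k, 0)), (nan, True))
 v(a) = Piecewise((C1 + 2*a, Eq(k, 0)), (nan, True))


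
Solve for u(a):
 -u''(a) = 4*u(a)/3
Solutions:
 u(a) = C1*sin(2*sqrt(3)*a/3) + C2*cos(2*sqrt(3)*a/3)


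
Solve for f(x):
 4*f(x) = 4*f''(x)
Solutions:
 f(x) = C1*exp(-x) + C2*exp(x)


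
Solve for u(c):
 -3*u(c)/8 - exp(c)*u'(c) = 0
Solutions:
 u(c) = C1*exp(3*exp(-c)/8)


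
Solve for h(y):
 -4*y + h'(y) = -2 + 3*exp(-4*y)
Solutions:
 h(y) = C1 + 2*y^2 - 2*y - 3*exp(-4*y)/4


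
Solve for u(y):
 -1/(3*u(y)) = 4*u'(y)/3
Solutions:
 u(y) = -sqrt(C1 - 2*y)/2
 u(y) = sqrt(C1 - 2*y)/2


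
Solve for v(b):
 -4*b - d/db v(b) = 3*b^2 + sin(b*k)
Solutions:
 v(b) = C1 - b^3 - 2*b^2 + cos(b*k)/k


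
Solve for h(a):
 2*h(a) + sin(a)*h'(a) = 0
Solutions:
 h(a) = C1*(cos(a) + 1)/(cos(a) - 1)


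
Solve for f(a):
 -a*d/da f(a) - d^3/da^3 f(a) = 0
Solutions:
 f(a) = C1 + Integral(C2*airyai(-a) + C3*airybi(-a), a)


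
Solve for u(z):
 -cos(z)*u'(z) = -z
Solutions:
 u(z) = C1 + Integral(z/cos(z), z)


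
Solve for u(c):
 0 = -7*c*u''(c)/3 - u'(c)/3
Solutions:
 u(c) = C1 + C2*c^(6/7)


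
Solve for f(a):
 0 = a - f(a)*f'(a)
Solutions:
 f(a) = -sqrt(C1 + a^2)
 f(a) = sqrt(C1 + a^2)


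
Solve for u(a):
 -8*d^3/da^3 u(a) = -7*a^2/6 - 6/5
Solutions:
 u(a) = C1 + C2*a + C3*a^2 + 7*a^5/2880 + a^3/40


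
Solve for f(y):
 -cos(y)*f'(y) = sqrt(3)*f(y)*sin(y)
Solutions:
 f(y) = C1*cos(y)^(sqrt(3))


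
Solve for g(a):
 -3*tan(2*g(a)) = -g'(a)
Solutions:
 g(a) = -asin(C1*exp(6*a))/2 + pi/2
 g(a) = asin(C1*exp(6*a))/2


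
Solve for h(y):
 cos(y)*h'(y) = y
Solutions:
 h(y) = C1 + Integral(y/cos(y), y)


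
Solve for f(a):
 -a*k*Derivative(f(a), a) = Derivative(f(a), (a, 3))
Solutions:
 f(a) = C1 + Integral(C2*airyai(a*(-k)^(1/3)) + C3*airybi(a*(-k)^(1/3)), a)


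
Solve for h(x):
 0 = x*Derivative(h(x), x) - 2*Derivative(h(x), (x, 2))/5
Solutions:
 h(x) = C1 + C2*erfi(sqrt(5)*x/2)


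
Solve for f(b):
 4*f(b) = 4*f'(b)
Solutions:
 f(b) = C1*exp(b)


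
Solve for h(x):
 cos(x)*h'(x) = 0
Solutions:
 h(x) = C1


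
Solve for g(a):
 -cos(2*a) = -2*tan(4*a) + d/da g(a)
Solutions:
 g(a) = C1 - log(cos(4*a))/2 - sin(2*a)/2


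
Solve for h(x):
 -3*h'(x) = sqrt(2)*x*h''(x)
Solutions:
 h(x) = C1 + C2*x^(1 - 3*sqrt(2)/2)


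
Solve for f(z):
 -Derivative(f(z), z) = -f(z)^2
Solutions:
 f(z) = -1/(C1 + z)


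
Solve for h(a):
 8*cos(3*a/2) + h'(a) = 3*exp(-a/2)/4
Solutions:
 h(a) = C1 - 16*sin(3*a/2)/3 - 3*exp(-a/2)/2


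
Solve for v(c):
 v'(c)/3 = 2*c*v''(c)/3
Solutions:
 v(c) = C1 + C2*c^(3/2)


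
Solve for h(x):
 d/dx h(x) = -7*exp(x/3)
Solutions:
 h(x) = C1 - 21*exp(x/3)


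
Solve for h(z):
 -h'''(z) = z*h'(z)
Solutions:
 h(z) = C1 + Integral(C2*airyai(-z) + C3*airybi(-z), z)


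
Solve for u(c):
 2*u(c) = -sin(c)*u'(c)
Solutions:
 u(c) = C1*(cos(c) + 1)/(cos(c) - 1)


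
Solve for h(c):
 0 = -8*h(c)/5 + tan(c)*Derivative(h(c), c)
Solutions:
 h(c) = C1*sin(c)^(8/5)


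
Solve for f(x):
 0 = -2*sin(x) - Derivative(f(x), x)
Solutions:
 f(x) = C1 + 2*cos(x)


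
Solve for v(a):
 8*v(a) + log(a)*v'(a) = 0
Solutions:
 v(a) = C1*exp(-8*li(a))


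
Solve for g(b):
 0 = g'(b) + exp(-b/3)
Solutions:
 g(b) = C1 + 3*exp(-b/3)


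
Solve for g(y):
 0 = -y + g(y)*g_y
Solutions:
 g(y) = -sqrt(C1 + y^2)
 g(y) = sqrt(C1 + y^2)


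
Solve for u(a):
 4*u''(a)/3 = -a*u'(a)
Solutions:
 u(a) = C1 + C2*erf(sqrt(6)*a/4)


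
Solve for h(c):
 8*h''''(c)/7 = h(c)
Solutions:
 h(c) = C1*exp(-14^(1/4)*c/2) + C2*exp(14^(1/4)*c/2) + C3*sin(14^(1/4)*c/2) + C4*cos(14^(1/4)*c/2)


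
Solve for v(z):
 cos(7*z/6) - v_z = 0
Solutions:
 v(z) = C1 + 6*sin(7*z/6)/7


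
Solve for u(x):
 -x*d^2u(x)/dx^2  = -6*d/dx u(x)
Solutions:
 u(x) = C1 + C2*x^7


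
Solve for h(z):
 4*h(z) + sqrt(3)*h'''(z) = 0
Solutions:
 h(z) = C3*exp(-2^(2/3)*3^(5/6)*z/3) + (C1*sin(2^(2/3)*3^(1/3)*z/2) + C2*cos(2^(2/3)*3^(1/3)*z/2))*exp(2^(2/3)*3^(5/6)*z/6)


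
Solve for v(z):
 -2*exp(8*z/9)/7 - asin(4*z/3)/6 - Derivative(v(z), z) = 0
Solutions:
 v(z) = C1 - z*asin(4*z/3)/6 - sqrt(9 - 16*z^2)/24 - 9*exp(8*z/9)/28


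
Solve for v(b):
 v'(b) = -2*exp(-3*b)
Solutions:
 v(b) = C1 + 2*exp(-3*b)/3


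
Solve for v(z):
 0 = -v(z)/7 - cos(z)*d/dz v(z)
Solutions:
 v(z) = C1*(sin(z) - 1)^(1/14)/(sin(z) + 1)^(1/14)


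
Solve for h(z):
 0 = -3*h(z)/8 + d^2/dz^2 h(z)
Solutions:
 h(z) = C1*exp(-sqrt(6)*z/4) + C2*exp(sqrt(6)*z/4)


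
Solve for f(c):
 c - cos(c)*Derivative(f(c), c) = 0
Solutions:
 f(c) = C1 + Integral(c/cos(c), c)


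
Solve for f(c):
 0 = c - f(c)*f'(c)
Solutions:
 f(c) = -sqrt(C1 + c^2)
 f(c) = sqrt(C1 + c^2)


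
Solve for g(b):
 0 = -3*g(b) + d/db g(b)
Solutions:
 g(b) = C1*exp(3*b)


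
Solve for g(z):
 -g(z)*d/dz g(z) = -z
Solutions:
 g(z) = -sqrt(C1 + z^2)
 g(z) = sqrt(C1 + z^2)


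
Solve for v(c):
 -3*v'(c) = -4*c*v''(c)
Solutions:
 v(c) = C1 + C2*c^(7/4)


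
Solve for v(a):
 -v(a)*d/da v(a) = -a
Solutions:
 v(a) = -sqrt(C1 + a^2)
 v(a) = sqrt(C1 + a^2)


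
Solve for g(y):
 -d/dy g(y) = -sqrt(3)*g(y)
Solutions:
 g(y) = C1*exp(sqrt(3)*y)


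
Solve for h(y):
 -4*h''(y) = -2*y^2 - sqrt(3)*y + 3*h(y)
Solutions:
 h(y) = C1*sin(sqrt(3)*y/2) + C2*cos(sqrt(3)*y/2) + 2*y^2/3 + sqrt(3)*y/3 - 16/9


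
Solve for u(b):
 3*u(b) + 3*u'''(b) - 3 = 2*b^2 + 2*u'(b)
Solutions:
 u(b) = C1*exp(2^(1/3)*b*(4/(sqrt(697) + 27)^(1/3) + 2^(1/3)*(sqrt(697) + 27)^(1/3))/12)*sin(2^(1/3)*sqrt(3)*b*(-2^(1/3)*(sqrt(697) + 27)^(1/3) + 4/(sqrt(697) + 27)^(1/3))/12) + C2*exp(2^(1/3)*b*(4/(sqrt(697) + 27)^(1/3) + 2^(1/3)*(sqrt(697) + 27)^(1/3))/12)*cos(2^(1/3)*sqrt(3)*b*(-2^(1/3)*(sqrt(697) + 27)^(1/3) + 4/(sqrt(697) + 27)^(1/3))/12) + C3*exp(-2^(1/3)*b*(4/(sqrt(697) + 27)^(1/3) + 2^(1/3)*(sqrt(697) + 27)^(1/3))/6) + 2*b^2/3 + 8*b/9 + 43/27


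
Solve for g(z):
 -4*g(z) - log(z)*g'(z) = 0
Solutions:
 g(z) = C1*exp(-4*li(z))


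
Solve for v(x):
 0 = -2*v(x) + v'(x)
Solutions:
 v(x) = C1*exp(2*x)


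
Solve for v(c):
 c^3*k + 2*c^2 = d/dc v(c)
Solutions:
 v(c) = C1 + c^4*k/4 + 2*c^3/3


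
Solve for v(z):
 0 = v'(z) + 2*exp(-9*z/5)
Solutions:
 v(z) = C1 + 10*exp(-9*z/5)/9


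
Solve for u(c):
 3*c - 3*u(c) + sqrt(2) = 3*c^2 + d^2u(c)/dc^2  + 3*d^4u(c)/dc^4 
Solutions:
 u(c) = -c^2 + c + (C1*sin(c*cos(atan(sqrt(35))/2)) + C2*cos(c*cos(atan(sqrt(35))/2)))*exp(-c*sin(atan(sqrt(35))/2)) + (C3*sin(c*cos(atan(sqrt(35))/2)) + C4*cos(c*cos(atan(sqrt(35))/2)))*exp(c*sin(atan(sqrt(35))/2)) + sqrt(2)/3 + 2/3


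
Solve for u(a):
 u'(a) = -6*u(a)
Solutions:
 u(a) = C1*exp(-6*a)


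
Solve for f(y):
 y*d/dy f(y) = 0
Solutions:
 f(y) = C1


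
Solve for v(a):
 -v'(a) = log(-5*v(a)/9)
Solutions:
 Integral(1/(log(-_y) - 2*log(3) + log(5)), (_y, v(a))) = C1 - a


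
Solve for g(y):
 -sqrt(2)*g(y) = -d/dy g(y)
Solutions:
 g(y) = C1*exp(sqrt(2)*y)


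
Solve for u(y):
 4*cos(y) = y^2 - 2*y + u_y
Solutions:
 u(y) = C1 - y^3/3 + y^2 + 4*sin(y)


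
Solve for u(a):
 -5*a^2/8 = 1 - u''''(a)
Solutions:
 u(a) = C1 + C2*a + C3*a^2 + C4*a^3 + a^6/576 + a^4/24


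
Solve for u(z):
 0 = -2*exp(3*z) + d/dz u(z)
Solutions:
 u(z) = C1 + 2*exp(3*z)/3


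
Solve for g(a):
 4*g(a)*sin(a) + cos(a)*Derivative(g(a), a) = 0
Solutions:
 g(a) = C1*cos(a)^4


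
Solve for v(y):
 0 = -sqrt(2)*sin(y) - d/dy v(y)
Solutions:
 v(y) = C1 + sqrt(2)*cos(y)


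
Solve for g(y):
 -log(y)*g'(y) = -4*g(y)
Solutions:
 g(y) = C1*exp(4*li(y))


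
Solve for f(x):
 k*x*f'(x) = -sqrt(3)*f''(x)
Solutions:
 f(x) = Piecewise((-sqrt(2)*3^(1/4)*sqrt(pi)*C1*erf(sqrt(2)*3^(3/4)*sqrt(k)*x/6)/(2*sqrt(k)) - C2, (k > 0) | (k < 0)), (-C1*x - C2, True))


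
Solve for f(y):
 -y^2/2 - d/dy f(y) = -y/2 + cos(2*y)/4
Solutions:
 f(y) = C1 - y^3/6 + y^2/4 - sin(2*y)/8


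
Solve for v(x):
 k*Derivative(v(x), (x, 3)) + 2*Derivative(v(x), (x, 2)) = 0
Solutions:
 v(x) = C1 + C2*x + C3*exp(-2*x/k)


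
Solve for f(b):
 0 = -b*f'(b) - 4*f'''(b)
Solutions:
 f(b) = C1 + Integral(C2*airyai(-2^(1/3)*b/2) + C3*airybi(-2^(1/3)*b/2), b)


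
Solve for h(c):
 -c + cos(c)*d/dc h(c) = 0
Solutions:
 h(c) = C1 + Integral(c/cos(c), c)


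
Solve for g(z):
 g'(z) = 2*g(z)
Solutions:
 g(z) = C1*exp(2*z)


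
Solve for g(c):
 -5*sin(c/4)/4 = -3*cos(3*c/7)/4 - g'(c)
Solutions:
 g(c) = C1 - 7*sin(3*c/7)/4 - 5*cos(c/4)


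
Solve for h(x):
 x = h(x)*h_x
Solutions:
 h(x) = -sqrt(C1 + x^2)
 h(x) = sqrt(C1 + x^2)


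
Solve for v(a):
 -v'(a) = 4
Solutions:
 v(a) = C1 - 4*a


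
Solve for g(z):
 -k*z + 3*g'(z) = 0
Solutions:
 g(z) = C1 + k*z^2/6


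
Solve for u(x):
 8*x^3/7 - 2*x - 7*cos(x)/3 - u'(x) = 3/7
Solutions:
 u(x) = C1 + 2*x^4/7 - x^2 - 3*x/7 - 7*sin(x)/3


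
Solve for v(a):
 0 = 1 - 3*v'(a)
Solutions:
 v(a) = C1 + a/3


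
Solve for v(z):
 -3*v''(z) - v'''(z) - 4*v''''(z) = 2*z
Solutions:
 v(z) = C1 + C2*z - z^3/9 + z^2/9 + (C3*sin(sqrt(47)*z/8) + C4*cos(sqrt(47)*z/8))*exp(-z/8)


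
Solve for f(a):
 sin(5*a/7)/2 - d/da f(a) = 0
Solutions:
 f(a) = C1 - 7*cos(5*a/7)/10


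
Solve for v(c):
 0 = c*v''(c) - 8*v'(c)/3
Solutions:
 v(c) = C1 + C2*c^(11/3)


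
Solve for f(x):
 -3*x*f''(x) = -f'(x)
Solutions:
 f(x) = C1 + C2*x^(4/3)


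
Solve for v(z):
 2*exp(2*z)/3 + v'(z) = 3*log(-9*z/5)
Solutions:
 v(z) = C1 + 3*z*log(-z) + 3*z*(-log(5) - 1 + 2*log(3)) - exp(2*z)/3


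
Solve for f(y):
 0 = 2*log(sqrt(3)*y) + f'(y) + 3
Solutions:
 f(y) = C1 - 2*y*log(y) - y*log(3) - y


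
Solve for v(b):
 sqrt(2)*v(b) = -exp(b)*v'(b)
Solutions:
 v(b) = C1*exp(sqrt(2)*exp(-b))


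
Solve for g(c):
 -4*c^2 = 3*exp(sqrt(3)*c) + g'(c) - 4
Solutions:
 g(c) = C1 - 4*c^3/3 + 4*c - sqrt(3)*exp(sqrt(3)*c)


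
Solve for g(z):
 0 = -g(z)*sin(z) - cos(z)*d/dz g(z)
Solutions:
 g(z) = C1*cos(z)


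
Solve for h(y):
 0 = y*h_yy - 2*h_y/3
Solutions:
 h(y) = C1 + C2*y^(5/3)


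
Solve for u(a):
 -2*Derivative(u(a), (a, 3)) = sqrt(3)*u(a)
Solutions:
 u(a) = C3*exp(-2^(2/3)*3^(1/6)*a/2) + (C1*sin(6^(2/3)*a/4) + C2*cos(6^(2/3)*a/4))*exp(2^(2/3)*3^(1/6)*a/4)


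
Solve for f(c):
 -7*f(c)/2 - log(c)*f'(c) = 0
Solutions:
 f(c) = C1*exp(-7*li(c)/2)


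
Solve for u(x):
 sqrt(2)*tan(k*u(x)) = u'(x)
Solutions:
 u(x) = Piecewise((-asin(exp(C1*k + sqrt(2)*k*x))/k + pi/k, Ne(k, 0)), (nan, True))
 u(x) = Piecewise((asin(exp(C1*k + sqrt(2)*k*x))/k, Ne(k, 0)), (nan, True))


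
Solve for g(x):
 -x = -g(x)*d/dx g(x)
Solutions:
 g(x) = -sqrt(C1 + x^2)
 g(x) = sqrt(C1 + x^2)


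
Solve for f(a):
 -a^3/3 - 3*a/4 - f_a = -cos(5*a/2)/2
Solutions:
 f(a) = C1 - a^4/12 - 3*a^2/8 + sin(5*a/2)/5


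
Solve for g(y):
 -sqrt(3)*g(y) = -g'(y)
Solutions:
 g(y) = C1*exp(sqrt(3)*y)


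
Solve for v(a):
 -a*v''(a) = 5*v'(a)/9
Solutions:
 v(a) = C1 + C2*a^(4/9)


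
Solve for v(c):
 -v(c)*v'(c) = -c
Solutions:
 v(c) = -sqrt(C1 + c^2)
 v(c) = sqrt(C1 + c^2)


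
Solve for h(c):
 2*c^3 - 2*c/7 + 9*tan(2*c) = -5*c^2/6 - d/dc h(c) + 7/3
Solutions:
 h(c) = C1 - c^4/2 - 5*c^3/18 + c^2/7 + 7*c/3 + 9*log(cos(2*c))/2


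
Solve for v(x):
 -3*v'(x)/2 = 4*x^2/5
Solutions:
 v(x) = C1 - 8*x^3/45


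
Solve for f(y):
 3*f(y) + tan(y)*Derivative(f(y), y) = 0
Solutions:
 f(y) = C1/sin(y)^3


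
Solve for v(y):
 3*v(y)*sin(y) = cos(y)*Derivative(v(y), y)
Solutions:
 v(y) = C1/cos(y)^3


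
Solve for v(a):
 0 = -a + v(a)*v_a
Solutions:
 v(a) = -sqrt(C1 + a^2)
 v(a) = sqrt(C1 + a^2)


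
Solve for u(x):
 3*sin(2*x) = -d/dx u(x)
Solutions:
 u(x) = C1 + 3*cos(2*x)/2


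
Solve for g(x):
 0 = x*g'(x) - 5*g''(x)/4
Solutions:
 g(x) = C1 + C2*erfi(sqrt(10)*x/5)


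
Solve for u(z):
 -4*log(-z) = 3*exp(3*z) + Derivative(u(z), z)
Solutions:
 u(z) = C1 - 4*z*log(-z) + 4*z - exp(3*z)


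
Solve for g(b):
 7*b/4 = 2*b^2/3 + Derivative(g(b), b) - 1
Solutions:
 g(b) = C1 - 2*b^3/9 + 7*b^2/8 + b


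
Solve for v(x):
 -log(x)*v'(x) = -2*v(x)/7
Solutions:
 v(x) = C1*exp(2*li(x)/7)


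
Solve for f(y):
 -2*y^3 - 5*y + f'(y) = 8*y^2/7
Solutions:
 f(y) = C1 + y^4/2 + 8*y^3/21 + 5*y^2/2


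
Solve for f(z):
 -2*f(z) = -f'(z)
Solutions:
 f(z) = C1*exp(2*z)


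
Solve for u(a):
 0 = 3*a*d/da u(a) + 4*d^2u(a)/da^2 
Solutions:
 u(a) = C1 + C2*erf(sqrt(6)*a/4)


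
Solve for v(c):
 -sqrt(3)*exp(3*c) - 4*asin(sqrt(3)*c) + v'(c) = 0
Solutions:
 v(c) = C1 + 4*c*asin(sqrt(3)*c) + 4*sqrt(3)*sqrt(1 - 3*c^2)/3 + sqrt(3)*exp(3*c)/3


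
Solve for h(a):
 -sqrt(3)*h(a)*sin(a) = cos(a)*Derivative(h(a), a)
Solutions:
 h(a) = C1*cos(a)^(sqrt(3))


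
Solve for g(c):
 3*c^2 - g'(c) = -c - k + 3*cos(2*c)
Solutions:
 g(c) = C1 + c^3 + c^2/2 + c*k - 3*sin(2*c)/2


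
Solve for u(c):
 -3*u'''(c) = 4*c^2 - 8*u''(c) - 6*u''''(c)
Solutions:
 u(c) = C1 + C2*c + c^4/24 + c^3/16 - 39*c^2/128 + (C3*sin(sqrt(183)*c/12) + C4*cos(sqrt(183)*c/12))*exp(c/4)


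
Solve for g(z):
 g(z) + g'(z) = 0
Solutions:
 g(z) = C1*exp(-z)


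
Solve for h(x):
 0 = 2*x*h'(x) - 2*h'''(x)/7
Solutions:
 h(x) = C1 + Integral(C2*airyai(7^(1/3)*x) + C3*airybi(7^(1/3)*x), x)


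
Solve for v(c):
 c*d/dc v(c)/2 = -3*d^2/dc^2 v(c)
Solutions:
 v(c) = C1 + C2*erf(sqrt(3)*c/6)


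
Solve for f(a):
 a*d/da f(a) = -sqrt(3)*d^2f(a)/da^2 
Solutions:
 f(a) = C1 + C2*erf(sqrt(2)*3^(3/4)*a/6)


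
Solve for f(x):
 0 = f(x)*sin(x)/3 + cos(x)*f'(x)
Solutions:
 f(x) = C1*cos(x)^(1/3)


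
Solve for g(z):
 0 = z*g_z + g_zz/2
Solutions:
 g(z) = C1 + C2*erf(z)


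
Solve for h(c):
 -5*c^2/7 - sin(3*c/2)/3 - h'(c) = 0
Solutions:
 h(c) = C1 - 5*c^3/21 + 2*cos(3*c/2)/9


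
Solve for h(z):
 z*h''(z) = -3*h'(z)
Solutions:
 h(z) = C1 + C2/z^2


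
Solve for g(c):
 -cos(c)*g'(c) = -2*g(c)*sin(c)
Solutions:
 g(c) = C1/cos(c)^2


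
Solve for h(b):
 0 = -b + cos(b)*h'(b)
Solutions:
 h(b) = C1 + Integral(b/cos(b), b)


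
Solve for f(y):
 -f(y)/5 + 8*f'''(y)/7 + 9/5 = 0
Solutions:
 f(y) = C3*exp(5^(2/3)*7^(1/3)*y/10) + (C1*sin(sqrt(3)*5^(2/3)*7^(1/3)*y/20) + C2*cos(sqrt(3)*5^(2/3)*7^(1/3)*y/20))*exp(-5^(2/3)*7^(1/3)*y/20) + 9


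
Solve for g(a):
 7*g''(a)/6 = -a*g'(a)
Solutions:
 g(a) = C1 + C2*erf(sqrt(21)*a/7)


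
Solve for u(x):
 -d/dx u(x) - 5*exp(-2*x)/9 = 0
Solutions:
 u(x) = C1 + 5*exp(-2*x)/18


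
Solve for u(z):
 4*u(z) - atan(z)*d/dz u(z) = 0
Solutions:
 u(z) = C1*exp(4*Integral(1/atan(z), z))


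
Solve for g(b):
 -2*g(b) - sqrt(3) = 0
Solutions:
 g(b) = -sqrt(3)/2


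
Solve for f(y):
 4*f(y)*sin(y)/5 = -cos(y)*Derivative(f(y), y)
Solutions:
 f(y) = C1*cos(y)^(4/5)


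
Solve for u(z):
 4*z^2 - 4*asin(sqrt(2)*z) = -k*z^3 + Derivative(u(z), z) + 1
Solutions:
 u(z) = C1 + k*z^4/4 + 4*z^3/3 - 4*z*asin(sqrt(2)*z) - z - 2*sqrt(2)*sqrt(1 - 2*z^2)


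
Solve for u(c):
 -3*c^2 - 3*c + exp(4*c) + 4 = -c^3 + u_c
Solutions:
 u(c) = C1 + c^4/4 - c^3 - 3*c^2/2 + 4*c + exp(4*c)/4


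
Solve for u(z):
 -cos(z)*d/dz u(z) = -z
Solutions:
 u(z) = C1 + Integral(z/cos(z), z)


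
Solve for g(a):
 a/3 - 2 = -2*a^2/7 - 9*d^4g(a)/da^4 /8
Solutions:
 g(a) = C1 + C2*a + C3*a^2 + C4*a^3 - 2*a^6/2835 - a^5/405 + 2*a^4/27


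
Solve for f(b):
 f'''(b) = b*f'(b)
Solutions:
 f(b) = C1 + Integral(C2*airyai(b) + C3*airybi(b), b)


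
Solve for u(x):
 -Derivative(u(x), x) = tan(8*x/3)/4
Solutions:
 u(x) = C1 + 3*log(cos(8*x/3))/32


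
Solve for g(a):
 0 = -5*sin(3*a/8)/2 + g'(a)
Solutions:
 g(a) = C1 - 20*cos(3*a/8)/3


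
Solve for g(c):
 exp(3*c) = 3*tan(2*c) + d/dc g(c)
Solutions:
 g(c) = C1 + exp(3*c)/3 + 3*log(cos(2*c))/2


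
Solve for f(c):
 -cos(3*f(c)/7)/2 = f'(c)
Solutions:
 c/2 - 7*log(sin(3*f(c)/7) - 1)/6 + 7*log(sin(3*f(c)/7) + 1)/6 = C1


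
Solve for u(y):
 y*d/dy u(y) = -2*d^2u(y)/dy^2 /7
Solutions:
 u(y) = C1 + C2*erf(sqrt(7)*y/2)


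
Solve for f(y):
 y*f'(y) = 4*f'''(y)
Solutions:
 f(y) = C1 + Integral(C2*airyai(2^(1/3)*y/2) + C3*airybi(2^(1/3)*y/2), y)


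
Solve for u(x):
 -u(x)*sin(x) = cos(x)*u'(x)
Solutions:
 u(x) = C1*cos(x)


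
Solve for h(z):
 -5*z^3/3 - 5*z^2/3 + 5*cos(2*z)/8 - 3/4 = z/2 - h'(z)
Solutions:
 h(z) = C1 + 5*z^4/12 + 5*z^3/9 + z^2/4 + 3*z/4 - 5*sin(2*z)/16


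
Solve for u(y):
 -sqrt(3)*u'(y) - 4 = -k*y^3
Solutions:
 u(y) = C1 + sqrt(3)*k*y^4/12 - 4*sqrt(3)*y/3


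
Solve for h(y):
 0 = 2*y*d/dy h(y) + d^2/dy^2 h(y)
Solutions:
 h(y) = C1 + C2*erf(y)


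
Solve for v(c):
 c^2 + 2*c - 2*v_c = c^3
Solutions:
 v(c) = C1 - c^4/8 + c^3/6 + c^2/2


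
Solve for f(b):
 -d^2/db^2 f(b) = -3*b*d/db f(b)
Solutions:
 f(b) = C1 + C2*erfi(sqrt(6)*b/2)


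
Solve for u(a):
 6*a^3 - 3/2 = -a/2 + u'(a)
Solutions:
 u(a) = C1 + 3*a^4/2 + a^2/4 - 3*a/2


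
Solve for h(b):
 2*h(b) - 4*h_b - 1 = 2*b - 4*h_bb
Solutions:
 h(b) = b + (C1*sin(b/2) + C2*cos(b/2))*exp(b/2) + 5/2


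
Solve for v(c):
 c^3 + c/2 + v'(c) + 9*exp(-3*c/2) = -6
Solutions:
 v(c) = C1 - c^4/4 - c^2/4 - 6*c + 6*exp(-3*c/2)


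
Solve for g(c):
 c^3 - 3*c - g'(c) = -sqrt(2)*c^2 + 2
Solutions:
 g(c) = C1 + c^4/4 + sqrt(2)*c^3/3 - 3*c^2/2 - 2*c


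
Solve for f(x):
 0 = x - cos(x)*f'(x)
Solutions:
 f(x) = C1 + Integral(x/cos(x), x)


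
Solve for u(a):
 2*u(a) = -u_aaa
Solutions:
 u(a) = C3*exp(-2^(1/3)*a) + (C1*sin(2^(1/3)*sqrt(3)*a/2) + C2*cos(2^(1/3)*sqrt(3)*a/2))*exp(2^(1/3)*a/2)


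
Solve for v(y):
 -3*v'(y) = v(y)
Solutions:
 v(y) = C1*exp(-y/3)


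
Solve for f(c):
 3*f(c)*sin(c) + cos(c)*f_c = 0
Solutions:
 f(c) = C1*cos(c)^3


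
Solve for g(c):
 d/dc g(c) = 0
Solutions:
 g(c) = C1


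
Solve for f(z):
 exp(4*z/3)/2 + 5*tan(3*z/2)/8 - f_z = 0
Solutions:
 f(z) = C1 + 3*exp(4*z/3)/8 - 5*log(cos(3*z/2))/12


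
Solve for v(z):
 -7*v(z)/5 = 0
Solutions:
 v(z) = 0


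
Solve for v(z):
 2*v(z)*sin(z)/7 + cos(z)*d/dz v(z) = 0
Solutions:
 v(z) = C1*cos(z)^(2/7)


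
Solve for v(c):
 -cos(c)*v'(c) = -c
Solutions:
 v(c) = C1 + Integral(c/cos(c), c)


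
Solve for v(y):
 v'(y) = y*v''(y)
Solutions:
 v(y) = C1 + C2*y^2


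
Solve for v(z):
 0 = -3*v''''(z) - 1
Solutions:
 v(z) = C1 + C2*z + C3*z^2 + C4*z^3 - z^4/72


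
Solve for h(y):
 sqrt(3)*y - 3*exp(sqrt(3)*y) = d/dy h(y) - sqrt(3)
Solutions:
 h(y) = C1 + sqrt(3)*y^2/2 + sqrt(3)*y - sqrt(3)*exp(sqrt(3)*y)


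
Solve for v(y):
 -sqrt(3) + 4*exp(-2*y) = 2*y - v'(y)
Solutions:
 v(y) = C1 + y^2 + sqrt(3)*y + 2*exp(-2*y)


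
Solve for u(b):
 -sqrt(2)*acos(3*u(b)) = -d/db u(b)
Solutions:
 Integral(1/acos(3*_y), (_y, u(b))) = C1 + sqrt(2)*b


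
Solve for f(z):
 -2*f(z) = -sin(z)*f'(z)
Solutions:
 f(z) = C1*(cos(z) - 1)/(cos(z) + 1)


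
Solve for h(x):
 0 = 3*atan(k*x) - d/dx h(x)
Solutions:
 h(x) = C1 + 3*Piecewise((x*atan(k*x) - log(k^2*x^2 + 1)/(2*k), Ne(k, 0)), (0, True))


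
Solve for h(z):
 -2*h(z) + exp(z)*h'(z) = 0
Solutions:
 h(z) = C1*exp(-2*exp(-z))


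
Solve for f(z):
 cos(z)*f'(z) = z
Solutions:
 f(z) = C1 + Integral(z/cos(z), z)


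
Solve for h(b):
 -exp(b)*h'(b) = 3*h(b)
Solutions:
 h(b) = C1*exp(3*exp(-b))


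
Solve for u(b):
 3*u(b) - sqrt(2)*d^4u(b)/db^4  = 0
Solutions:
 u(b) = C1*exp(-2^(7/8)*3^(1/4)*b/2) + C2*exp(2^(7/8)*3^(1/4)*b/2) + C3*sin(2^(7/8)*3^(1/4)*b/2) + C4*cos(2^(7/8)*3^(1/4)*b/2)


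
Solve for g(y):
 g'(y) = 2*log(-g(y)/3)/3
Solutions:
 -3*Integral(1/(log(-_y) - log(3)), (_y, g(y)))/2 = C1 - y


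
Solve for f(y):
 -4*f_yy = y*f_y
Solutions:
 f(y) = C1 + C2*erf(sqrt(2)*y/4)


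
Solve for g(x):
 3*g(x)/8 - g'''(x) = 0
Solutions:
 g(x) = C3*exp(3^(1/3)*x/2) + (C1*sin(3^(5/6)*x/4) + C2*cos(3^(5/6)*x/4))*exp(-3^(1/3)*x/4)


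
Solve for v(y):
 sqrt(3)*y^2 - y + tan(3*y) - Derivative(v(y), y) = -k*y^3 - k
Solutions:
 v(y) = C1 + k*y^4/4 + k*y + sqrt(3)*y^3/3 - y^2/2 - log(cos(3*y))/3


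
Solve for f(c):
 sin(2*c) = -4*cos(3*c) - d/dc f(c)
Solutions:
 f(c) = C1 - 4*sin(3*c)/3 + cos(2*c)/2


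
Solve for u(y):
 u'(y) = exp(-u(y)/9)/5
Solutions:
 u(y) = 9*log(C1 + y/45)


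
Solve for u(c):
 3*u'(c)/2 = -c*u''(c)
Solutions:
 u(c) = C1 + C2/sqrt(c)


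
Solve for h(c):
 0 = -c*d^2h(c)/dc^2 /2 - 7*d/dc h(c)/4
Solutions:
 h(c) = C1 + C2/c^(5/2)


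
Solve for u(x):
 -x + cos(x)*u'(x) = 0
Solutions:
 u(x) = C1 + Integral(x/cos(x), x)


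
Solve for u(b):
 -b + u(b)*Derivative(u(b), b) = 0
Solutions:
 u(b) = -sqrt(C1 + b^2)
 u(b) = sqrt(C1 + b^2)


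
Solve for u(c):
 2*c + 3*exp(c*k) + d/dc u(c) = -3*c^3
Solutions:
 u(c) = C1 - 3*c^4/4 - c^2 - 3*exp(c*k)/k


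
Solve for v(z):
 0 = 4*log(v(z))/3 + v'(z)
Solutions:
 li(v(z)) = C1 - 4*z/3


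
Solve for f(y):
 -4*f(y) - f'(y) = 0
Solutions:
 f(y) = C1*exp(-4*y)


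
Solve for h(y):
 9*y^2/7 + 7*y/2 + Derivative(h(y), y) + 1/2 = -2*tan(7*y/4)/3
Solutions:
 h(y) = C1 - 3*y^3/7 - 7*y^2/4 - y/2 + 8*log(cos(7*y/4))/21


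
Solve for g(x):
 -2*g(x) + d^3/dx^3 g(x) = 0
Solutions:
 g(x) = C3*exp(2^(1/3)*x) + (C1*sin(2^(1/3)*sqrt(3)*x/2) + C2*cos(2^(1/3)*sqrt(3)*x/2))*exp(-2^(1/3)*x/2)


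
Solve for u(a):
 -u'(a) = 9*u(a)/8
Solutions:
 u(a) = C1*exp(-9*a/8)


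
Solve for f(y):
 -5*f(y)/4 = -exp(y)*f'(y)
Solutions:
 f(y) = C1*exp(-5*exp(-y)/4)


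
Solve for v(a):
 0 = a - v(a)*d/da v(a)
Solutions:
 v(a) = -sqrt(C1 + a^2)
 v(a) = sqrt(C1 + a^2)


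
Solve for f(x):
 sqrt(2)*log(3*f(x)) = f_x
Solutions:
 -sqrt(2)*Integral(1/(log(_y) + log(3)), (_y, f(x)))/2 = C1 - x


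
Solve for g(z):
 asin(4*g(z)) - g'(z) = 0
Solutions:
 Integral(1/asin(4*_y), (_y, g(z))) = C1 + z


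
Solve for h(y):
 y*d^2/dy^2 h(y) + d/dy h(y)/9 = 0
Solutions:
 h(y) = C1 + C2*y^(8/9)


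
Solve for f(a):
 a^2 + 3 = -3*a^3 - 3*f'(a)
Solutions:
 f(a) = C1 - a^4/4 - a^3/9 - a


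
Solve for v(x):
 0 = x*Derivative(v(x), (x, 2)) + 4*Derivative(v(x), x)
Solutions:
 v(x) = C1 + C2/x^3


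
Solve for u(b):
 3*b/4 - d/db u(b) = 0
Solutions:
 u(b) = C1 + 3*b^2/8


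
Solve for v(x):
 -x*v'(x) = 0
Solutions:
 v(x) = C1


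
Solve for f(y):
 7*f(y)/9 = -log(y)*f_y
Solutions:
 f(y) = C1*exp(-7*li(y)/9)


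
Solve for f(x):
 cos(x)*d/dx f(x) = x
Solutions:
 f(x) = C1 + Integral(x/cos(x), x)


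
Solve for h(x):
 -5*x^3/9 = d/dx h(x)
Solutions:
 h(x) = C1 - 5*x^4/36


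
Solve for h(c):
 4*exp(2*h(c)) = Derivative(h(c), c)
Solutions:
 h(c) = log(-sqrt(-1/(C1 + 4*c))) - log(2)/2
 h(c) = log(-1/(C1 + 4*c))/2 - log(2)/2


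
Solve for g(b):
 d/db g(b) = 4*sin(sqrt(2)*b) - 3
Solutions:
 g(b) = C1 - 3*b - 2*sqrt(2)*cos(sqrt(2)*b)


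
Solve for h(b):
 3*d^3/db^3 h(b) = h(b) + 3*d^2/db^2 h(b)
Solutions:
 h(b) = C1*exp(b*(-2^(2/3)*(3*sqrt(13) + 11)^(1/3) - 2*2^(1/3)/(3*sqrt(13) + 11)^(1/3) + 4)/12)*sin(2^(1/3)*sqrt(3)*b*(-2^(1/3)*(3*sqrt(13) + 11)^(1/3) + 2/(3*sqrt(13) + 11)^(1/3))/12) + C2*exp(b*(-2^(2/3)*(3*sqrt(13) + 11)^(1/3) - 2*2^(1/3)/(3*sqrt(13) + 11)^(1/3) + 4)/12)*cos(2^(1/3)*sqrt(3)*b*(-2^(1/3)*(3*sqrt(13) + 11)^(1/3) + 2/(3*sqrt(13) + 11)^(1/3))/12) + C3*exp(b*(2*2^(1/3)/(3*sqrt(13) + 11)^(1/3) + 2 + 2^(2/3)*(3*sqrt(13) + 11)^(1/3))/6)


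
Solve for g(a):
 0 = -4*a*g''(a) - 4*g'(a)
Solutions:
 g(a) = C1 + C2*log(a)


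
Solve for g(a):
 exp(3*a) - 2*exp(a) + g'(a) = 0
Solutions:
 g(a) = C1 - exp(3*a)/3 + 2*exp(a)


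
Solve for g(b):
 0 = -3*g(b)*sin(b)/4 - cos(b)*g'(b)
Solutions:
 g(b) = C1*cos(b)^(3/4)


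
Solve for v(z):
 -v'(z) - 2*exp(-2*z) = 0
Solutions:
 v(z) = C1 + exp(-2*z)


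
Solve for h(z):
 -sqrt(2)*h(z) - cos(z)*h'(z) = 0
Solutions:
 h(z) = C1*(sin(z) - 1)^(sqrt(2)/2)/(sin(z) + 1)^(sqrt(2)/2)


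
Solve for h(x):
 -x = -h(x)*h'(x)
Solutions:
 h(x) = -sqrt(C1 + x^2)
 h(x) = sqrt(C1 + x^2)


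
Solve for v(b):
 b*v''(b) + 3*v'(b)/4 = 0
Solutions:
 v(b) = C1 + C2*b^(1/4)


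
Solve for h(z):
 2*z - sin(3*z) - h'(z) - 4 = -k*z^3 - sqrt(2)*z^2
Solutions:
 h(z) = C1 + k*z^4/4 + sqrt(2)*z^3/3 + z^2 - 4*z + cos(3*z)/3


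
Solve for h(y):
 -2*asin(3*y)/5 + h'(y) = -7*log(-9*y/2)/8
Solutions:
 h(y) = C1 - 7*y*log(-y)/8 + 2*y*asin(3*y)/5 - 7*y*log(3)/4 + 7*y*log(2)/8 + 7*y/8 + 2*sqrt(1 - 9*y^2)/15


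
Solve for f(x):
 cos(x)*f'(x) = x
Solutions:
 f(x) = C1 + Integral(x/cos(x), x)


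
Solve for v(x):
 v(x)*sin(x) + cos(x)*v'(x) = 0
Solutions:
 v(x) = C1*cos(x)


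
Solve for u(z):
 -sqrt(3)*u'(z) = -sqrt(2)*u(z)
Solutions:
 u(z) = C1*exp(sqrt(6)*z/3)


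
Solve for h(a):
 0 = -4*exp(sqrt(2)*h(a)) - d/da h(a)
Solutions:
 h(a) = sqrt(2)*(2*log(1/(C1 + 4*a)) - log(2))/4


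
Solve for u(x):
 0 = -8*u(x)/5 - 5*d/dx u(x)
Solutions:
 u(x) = C1*exp(-8*x/25)


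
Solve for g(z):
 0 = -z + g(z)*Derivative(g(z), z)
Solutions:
 g(z) = -sqrt(C1 + z^2)
 g(z) = sqrt(C1 + z^2)


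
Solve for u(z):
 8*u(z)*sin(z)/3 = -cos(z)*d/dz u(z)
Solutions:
 u(z) = C1*cos(z)^(8/3)


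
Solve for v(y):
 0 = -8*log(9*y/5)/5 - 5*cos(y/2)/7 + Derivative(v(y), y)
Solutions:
 v(y) = C1 + 8*y*log(y)/5 - 8*y*log(5)/5 - 8*y/5 + 16*y*log(3)/5 + 10*sin(y/2)/7


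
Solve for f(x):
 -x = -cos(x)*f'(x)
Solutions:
 f(x) = C1 + Integral(x/cos(x), x)


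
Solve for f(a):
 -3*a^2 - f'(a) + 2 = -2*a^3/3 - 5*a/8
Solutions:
 f(a) = C1 + a^4/6 - a^3 + 5*a^2/16 + 2*a


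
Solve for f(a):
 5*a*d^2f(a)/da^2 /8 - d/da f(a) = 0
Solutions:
 f(a) = C1 + C2*a^(13/5)


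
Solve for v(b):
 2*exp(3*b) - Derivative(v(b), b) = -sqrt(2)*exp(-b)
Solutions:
 v(b) = C1 + 2*exp(3*b)/3 - sqrt(2)*exp(-b)


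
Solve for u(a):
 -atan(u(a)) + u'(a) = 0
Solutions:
 Integral(1/atan(_y), (_y, u(a))) = C1 + a


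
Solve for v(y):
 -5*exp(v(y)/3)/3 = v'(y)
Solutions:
 v(y) = 3*log(1/(C1 + 5*y)) + 6*log(3)


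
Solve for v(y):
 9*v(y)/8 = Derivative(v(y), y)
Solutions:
 v(y) = C1*exp(9*y/8)


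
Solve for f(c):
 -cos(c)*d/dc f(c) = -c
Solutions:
 f(c) = C1 + Integral(c/cos(c), c)


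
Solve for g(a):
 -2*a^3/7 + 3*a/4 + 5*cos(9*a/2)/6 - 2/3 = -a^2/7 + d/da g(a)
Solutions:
 g(a) = C1 - a^4/14 + a^3/21 + 3*a^2/8 - 2*a/3 + 5*sin(9*a/2)/27


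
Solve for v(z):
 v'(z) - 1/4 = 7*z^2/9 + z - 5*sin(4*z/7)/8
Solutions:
 v(z) = C1 + 7*z^3/27 + z^2/2 + z/4 + 35*cos(4*z/7)/32


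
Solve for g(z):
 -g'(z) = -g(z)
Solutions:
 g(z) = C1*exp(z)


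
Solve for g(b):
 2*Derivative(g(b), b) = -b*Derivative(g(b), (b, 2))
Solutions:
 g(b) = C1 + C2/b


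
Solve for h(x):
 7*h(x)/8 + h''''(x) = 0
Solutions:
 h(x) = (C1*sin(2^(3/4)*7^(1/4)*x/4) + C2*cos(2^(3/4)*7^(1/4)*x/4))*exp(-2^(3/4)*7^(1/4)*x/4) + (C3*sin(2^(3/4)*7^(1/4)*x/4) + C4*cos(2^(3/4)*7^(1/4)*x/4))*exp(2^(3/4)*7^(1/4)*x/4)


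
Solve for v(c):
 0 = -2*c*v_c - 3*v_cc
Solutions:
 v(c) = C1 + C2*erf(sqrt(3)*c/3)
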